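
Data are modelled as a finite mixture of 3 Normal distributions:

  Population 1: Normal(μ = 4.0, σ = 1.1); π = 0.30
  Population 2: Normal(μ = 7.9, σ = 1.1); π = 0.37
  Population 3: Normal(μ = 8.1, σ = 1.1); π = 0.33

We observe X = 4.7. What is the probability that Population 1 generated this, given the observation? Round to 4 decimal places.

Posterior ∝ prior × likelihood, so P(k | x) ∝ π_k f_k(x); normalise over all components.
Evaluate each component's likelihood at the observed value:
  L_1 = 0.296198
  L_2 = 0.00527038
  L_3 = 0.0030546
Unnormalised posteriors:
  π_1·L_1 = 0.30 × 0.296198 = 0.0888593
  π_2·L_2 = 0.37 × 0.00527038 = 0.00195004
  π_3·L_3 = 0.33 × 0.0030546 = 0.00100802
Marginal: 0.0888593 + 0.00195004 + 0.00100802 = 0.0918174
Responsibility of Population 1: 0.0888593 / 0.0918174 ≈ 0.9678

0.9678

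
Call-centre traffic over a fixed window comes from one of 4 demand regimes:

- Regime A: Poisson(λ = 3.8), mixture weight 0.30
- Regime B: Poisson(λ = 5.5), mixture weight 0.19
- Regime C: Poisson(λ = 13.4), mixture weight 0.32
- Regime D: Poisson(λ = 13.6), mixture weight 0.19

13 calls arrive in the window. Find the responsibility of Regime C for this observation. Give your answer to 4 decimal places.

0.6229

P(component k | x) = π_k·f_k(x) / marginal(x), where marginal(x) = Σ_j π_j·f_j(x).
Evaluate each component's likelihood at the observed value:
  f_A = 0.000123762
  f_B = 0.00276576
  f_C = 0.109279
  f_D = 0.108473
Prior × likelihood for each component:
  π_A·f_A = 0.30 × 0.000123762 = 3.71286e-05
  π_B·f_B = 0.19 × 0.00276576 = 0.000525495
  π_C·f_C = 0.32 × 0.109279 = 0.0349692
  π_D·f_D = 0.19 × 0.108473 = 0.0206098
Marginal: 3.71286e-05 + 0.000525495 + 0.0349692 + 0.0206098 = 0.0561417
P(Regime C | data) ≈ 0.6229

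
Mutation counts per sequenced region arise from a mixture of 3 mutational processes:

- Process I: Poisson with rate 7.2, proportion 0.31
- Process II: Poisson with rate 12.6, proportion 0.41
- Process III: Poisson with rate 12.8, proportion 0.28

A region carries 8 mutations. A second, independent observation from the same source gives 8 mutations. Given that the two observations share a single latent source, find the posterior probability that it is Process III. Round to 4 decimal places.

By Bayes' theorem, P(k | x) = π_k f_k(x) / Σ_j π_j f_j(x).
Since both observations come from the same component, the likelihood for component k is f_k(x₁)·f_k(x₂).
  L_I = [e^(−7.2)·7.2^8/8! = 0.133727] × [0.133727] = 0.0178829
  L_II = [e^(−12.6)·12.6^8/8! = 0.0531292] × [0.0531292] = 0.00282271
  L_III = [e^(−12.8)·12.8^8/8! = 0.0493389] × [0.0493389] = 0.00243433
Unnormalised posteriors:
  π_I·L_I = 0.31 × 0.0178829 = 0.0055437
  π_II·L_II = 0.41 × 0.00282271 = 0.00115731
  π_III·L_III = 0.28 × 0.00243433 = 0.000681613
Sum: 0.0055437 + 0.00115731 + 0.000681613 = 0.00738263
P(Process III | x₁, x₂) ≈ 0.0923

0.0923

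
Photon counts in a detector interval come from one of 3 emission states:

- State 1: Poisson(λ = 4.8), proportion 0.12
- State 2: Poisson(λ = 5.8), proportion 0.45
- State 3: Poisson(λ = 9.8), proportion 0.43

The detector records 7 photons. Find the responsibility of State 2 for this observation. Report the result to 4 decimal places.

0.5317

Apply Bayes' rule: the posterior for each component is proportional to its prior times its likelihood at x.
Evaluate each component's likelihood at the observed value:
  p_1 = 0.0958616
  p_2 = 0.132635
  p_3 = 0.0955138
Multiply by the mixture weights:
  π_1·p_1 = 0.12 × 0.0958616 = 0.0115034
  π_2·p_2 = 0.45 × 0.132635 = 0.0596857
  π_3·p_3 = 0.43 × 0.0955138 = 0.0410709
Sum: 0.0115034 + 0.0596857 + 0.0410709 = 0.11226
Responsibility of State 2: 0.0596857 / 0.11226 ≈ 0.5317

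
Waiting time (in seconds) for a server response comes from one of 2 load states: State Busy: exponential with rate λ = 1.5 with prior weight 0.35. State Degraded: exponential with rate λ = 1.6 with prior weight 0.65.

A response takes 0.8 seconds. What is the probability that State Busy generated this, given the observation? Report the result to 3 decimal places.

0.354

Posterior ∝ prior × likelihood, so P(k | x) ∝ π_k f_k(x); normalise over all components.
Evaluate each component's likelihood at the observed value:
  L_Busy = 0.451791
  L_Degraded = 0.44486
Unnormalised posteriors:
  π_Busy·L_Busy = 0.35 × 0.451791 = 0.158127
  π_Degraded·L_Degraded = 0.65 × 0.44486 = 0.289159
Normaliser: 0.158127 + 0.289159 = 0.447286
Responsibility of State Busy: 0.158127 / 0.447286 ≈ 0.354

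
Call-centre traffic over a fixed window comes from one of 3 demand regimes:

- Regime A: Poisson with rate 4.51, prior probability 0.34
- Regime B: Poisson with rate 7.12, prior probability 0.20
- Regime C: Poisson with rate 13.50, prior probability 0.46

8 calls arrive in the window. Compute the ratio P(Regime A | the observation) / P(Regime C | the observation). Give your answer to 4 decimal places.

0.9200

Posterior odds = (P(Z=i) f_i(x)) / (P(Z=j) f_j(x)); the normalising sum cancels.
Component likelihoods at x = 8 calls:
  L_A = 0.04669
  L_B = 0.132478
  L_C = 0.0375123
Posterior odds = (P(Z=A)·L_A) / (P(Z=C)·L_C) = (0.34·0.04669) / (0.46·0.0375123) = 0.0158746 / 0.0172557 ≈ 0.9200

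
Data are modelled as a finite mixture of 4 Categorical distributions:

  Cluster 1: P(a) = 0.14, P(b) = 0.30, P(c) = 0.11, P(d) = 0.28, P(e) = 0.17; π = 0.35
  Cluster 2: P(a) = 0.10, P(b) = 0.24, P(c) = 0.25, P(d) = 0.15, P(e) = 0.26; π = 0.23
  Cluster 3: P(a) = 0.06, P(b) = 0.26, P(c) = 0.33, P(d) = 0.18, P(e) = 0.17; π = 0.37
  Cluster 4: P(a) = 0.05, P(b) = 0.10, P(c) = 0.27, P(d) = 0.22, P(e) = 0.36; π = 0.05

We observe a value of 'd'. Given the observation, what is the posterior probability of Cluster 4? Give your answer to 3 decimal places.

0.052

Apply Bayes' rule: the posterior for each component is proportional to its prior times its likelihood at x.
Categorical probabilities:
  f_1 = P(d | comp) = 0.28
  f_2 = P(d | comp) = 0.15
  f_3 = P(d | comp) = 0.18
  f_4 = P(d | comp) = 0.22
Multiply by the mixture weights:
  P(Z=1)·f_1 = 0.35 × 0.28 = 0.098
  P(Z=2)·f_2 = 0.23 × 0.15 = 0.0345
  P(Z=3)·f_3 = 0.37 × 0.18 = 0.0666
  P(Z=4)·f_4 = 0.05 × 0.22 = 0.011
Denominator: 0.098 + 0.0345 + 0.0666 + 0.011 = 0.2101
P(Cluster 4 | data) ≈ 0.052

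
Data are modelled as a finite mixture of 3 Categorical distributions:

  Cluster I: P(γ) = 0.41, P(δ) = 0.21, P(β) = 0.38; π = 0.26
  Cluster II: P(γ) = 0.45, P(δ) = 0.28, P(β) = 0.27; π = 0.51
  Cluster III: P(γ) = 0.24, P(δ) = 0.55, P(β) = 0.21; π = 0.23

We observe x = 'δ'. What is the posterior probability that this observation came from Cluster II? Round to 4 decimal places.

0.4409

P(component k | x) = π_k·f_k(x) / marginal(x), where marginal(x) = Σ_j π_j·f_j(x).
Categorical probabilities:
  p_I = 0.21
  p_II = 0.28
  p_III = 0.55
Unnormalised posteriors:
  π_I·p_I = 0.26 × 0.21 = 0.0546
  π_II·p_II = 0.51 × 0.28 = 0.1428
  π_III·p_III = 0.23 × 0.55 = 0.1265
Normaliser: 0.0546 + 0.1428 + 0.1265 = 0.3239
So the posterior for Cluster II is 0.1428 / 0.3239 ≈ 0.4409.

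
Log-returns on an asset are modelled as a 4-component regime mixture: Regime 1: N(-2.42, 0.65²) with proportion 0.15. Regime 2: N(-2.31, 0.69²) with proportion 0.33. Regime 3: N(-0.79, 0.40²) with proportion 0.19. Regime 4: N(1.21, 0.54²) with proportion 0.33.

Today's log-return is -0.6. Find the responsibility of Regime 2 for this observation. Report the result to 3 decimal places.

By Bayes' theorem, P(k | x) = P(Z=k) f_k(x) / Σ_j P(Z=j) f_j(x).
Component likelihoods at x = -0.6:
  f_1 = (1/(0.65·√(2π)))·exp(−(-0.6−-2.42)²/(2·0.65²)) = 0.613757·exp(-3.92000) = 0.0121776
  f_2 = (1/(0.69·√(2π)))·exp(−(-0.6−-2.31)²/(2·0.69²)) = 0.578177·exp(-3.07089) = 0.0268158
  f_3 = (1/(0.40·√(2π)))·exp(−(-0.6−-0.79)²/(2·0.40²)) = 0.997356·exp(-0.11281) = 0.890956
  f_4 = (1/(0.54·√(2π)))·exp(−(-0.6−1.21)²/(2·0.54²)) = 0.738782·exp(-5.61746) = 0.00268464
Prior × likelihood for each component:
  P(Z=1)·f_1 = 0.15 × 0.0121776 = 0.00182664
  P(Z=2)·f_2 = 0.33 × 0.0268158 = 0.00884922
  P(Z=3)·f_3 = 0.19 × 0.890956 = 0.169282
  P(Z=4)·f_4 = 0.33 × 0.00268464 = 0.000885932
Marginal: 0.00182664 + 0.00884922 + 0.169282 + 0.000885932 = 0.180843
P(Regime 2 | data) = 0.00884922 / 0.180843 ≈ 0.049

0.049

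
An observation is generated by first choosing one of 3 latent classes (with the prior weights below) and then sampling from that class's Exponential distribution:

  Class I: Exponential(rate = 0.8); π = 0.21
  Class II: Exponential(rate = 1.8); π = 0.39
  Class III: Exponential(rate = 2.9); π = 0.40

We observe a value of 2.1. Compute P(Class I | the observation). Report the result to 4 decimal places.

0.6267

Posterior ∝ prior × likelihood, so P(k | x) ∝ π_k f_k(x); normalise over all components.
Exponential densities:
  L_I = 0.8·e^(−0.8·2.1) = 0.8·e^(−1.6800) = 0.149099
  L_II = 1.8·e^(−1.8·2.1) = 1.8·e^(−3.7800) = 0.0410808
  L_III = 2.9·e^(−2.9·2.1) = 2.9·e^(−6.0900) = 0.00656969
Weight by the priors:
  π_I·L_I = 0.21 × 0.149099 = 0.0313108
  π_II·L_II = 0.39 × 0.0410808 = 0.0160215
  π_III·L_III = 0.40 × 0.00656969 = 0.00262787
Marginal: 0.0313108 + 0.0160215 + 0.00262787 = 0.0499602
P(Class I | data) = 0.0313108 / 0.0499602 ≈ 0.6267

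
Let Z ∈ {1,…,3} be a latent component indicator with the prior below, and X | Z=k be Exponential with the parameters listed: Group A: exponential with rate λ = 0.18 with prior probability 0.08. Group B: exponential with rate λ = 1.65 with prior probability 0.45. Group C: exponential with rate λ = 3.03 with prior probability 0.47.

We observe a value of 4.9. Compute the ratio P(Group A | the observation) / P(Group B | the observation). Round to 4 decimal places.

The posterior odds equal the prior odds times the likelihood ratio: (π_i/π_j)·(f_i(x)/f_j(x)).
Component likelihoods at x = 4.9:
  L_A = 0.18·e^(−0.18·4.9) = 0.18·e^(−0.8820) = 0.0745118
  L_B = 1.65·e^(−1.65·4.9) = 1.65·e^(−8.0850) = 0.000508409
  L_C = 3.03·e^(−3.03·4.9) = 3.03·e^(−14.8470) = 1.08012e-06
0.00596094 / 0.000228784 ≈ 26.0549

26.0549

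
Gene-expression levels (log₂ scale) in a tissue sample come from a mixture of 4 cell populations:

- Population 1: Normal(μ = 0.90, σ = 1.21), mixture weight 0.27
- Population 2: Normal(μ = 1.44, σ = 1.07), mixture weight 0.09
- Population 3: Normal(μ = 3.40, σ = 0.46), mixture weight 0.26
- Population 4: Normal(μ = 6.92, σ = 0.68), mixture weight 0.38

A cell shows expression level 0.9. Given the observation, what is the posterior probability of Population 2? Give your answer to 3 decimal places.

0.249

P(component k | x) = π_k·f_k(x) / marginal(x), where marginal(x) = Σ_j π_j·f_j(x).
Evaluate each component's likelihood at the observed value:
  f_1 = 0.329704
  f_2 = 0.328262
  f_3 = 3.34429e-07
  f_4 = 5.61798e-18
Multiply by the mixture weights:
  π_1·f_1 = 0.27 × 0.329704 = 0.0890202
  π_2·f_2 = 0.09 × 0.328262 = 0.0295435
  π_3·f_3 = 0.26 × 3.34429e-07 = 8.69516e-08
  π_4·f_4 = 0.38 × 5.61798e-18 = 2.13483e-18
Marginal: 0.0890202 + 0.0295435 + 8.69516e-08 + 2.13483e-18 = 0.118564
P(Population 2 | data) = 0.0295435 / 0.118564 ≈ 0.249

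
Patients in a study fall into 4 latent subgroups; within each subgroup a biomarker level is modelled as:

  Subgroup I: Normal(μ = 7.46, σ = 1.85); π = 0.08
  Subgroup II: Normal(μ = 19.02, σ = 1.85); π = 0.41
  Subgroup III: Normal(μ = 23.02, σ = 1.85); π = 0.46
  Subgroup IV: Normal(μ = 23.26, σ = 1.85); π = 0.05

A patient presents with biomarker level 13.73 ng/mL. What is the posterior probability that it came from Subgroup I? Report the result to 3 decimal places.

Posterior ∝ prior × likelihood, so P(k | x) ∝ π_k f_k(x); normalise over all components.
Component likelihoods at x = 13.73 ng/mL:
  L_I = 0.000690962
  L_II = 0.00361603
  L_III = 7.21116e-07
  L_IV = 3.72759e-07
Weight by the priors:
  π_I·L_I = 0.08 × 0.000690962 = 5.5277e-05
  π_II·L_II = 0.41 × 0.00361603 = 0.00148257
  π_III·L_III = 0.46 × 7.21116e-07 = 3.31713e-07
  π_IV·L_IV = 0.05 × 3.72759e-07 = 1.86379e-08
Normaliser: 5.5277e-05 + 0.00148257 + 3.31713e-07 + 1.86379e-08 = 0.0015382
Responsibility of Subgroup I: 5.5277e-05 / 0.0015382 ≈ 0.036

0.036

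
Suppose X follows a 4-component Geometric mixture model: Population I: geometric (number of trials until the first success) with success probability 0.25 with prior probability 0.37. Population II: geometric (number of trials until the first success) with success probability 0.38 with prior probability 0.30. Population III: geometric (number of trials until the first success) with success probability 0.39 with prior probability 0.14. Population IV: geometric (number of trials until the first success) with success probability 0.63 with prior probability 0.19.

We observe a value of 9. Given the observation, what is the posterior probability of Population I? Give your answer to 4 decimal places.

Posterior ∝ prior × likelihood, so P(k | x) ∝ π_k f_k(x); normalise over all components.
Evaluate each component's likelihood at the observed value:
  L_I = 0.0250282
  L_II = 0.00829692
  L_III = 0.00747659
  L_IV = 0.000221286
Unnormalised posteriors:
  π_I·L_I = 0.37 × 0.0250282 = 0.00926044
  π_II·L_II = 0.30 × 0.00829692 = 0.00248908
  π_III·L_III = 0.14 × 0.00747659 = 0.00104672
  π_IV·L_IV = 0.19 × 0.000221286 = 4.20444e-05
Sum: 0.00926044 + 0.00248908 + 0.00104672 + 4.20444e-05 = 0.0128383
P(Population I | 9) = 0.00926044 / 0.0128383 ≈ 0.7213

0.7213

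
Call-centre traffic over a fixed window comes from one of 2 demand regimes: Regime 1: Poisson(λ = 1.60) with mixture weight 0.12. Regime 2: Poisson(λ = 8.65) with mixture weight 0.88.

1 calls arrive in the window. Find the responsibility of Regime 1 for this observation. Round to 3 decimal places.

0.967

By Bayes' theorem, P(k | x) = P(Z=k) f_k(x) / Σ_j P(Z=j) f_j(x).
Component likelihoods at x = 1 calls:
  L_1 = e^(−1.60)·1.60^1/1! = 0.323034
  L_2 = e^(−8.65)·8.65^1/1! = 0.00151485
Weight by the priors:
  P(Z=1)·L_1 = 0.12 × 0.323034 = 0.0387641
  P(Z=2)·L_2 = 0.88 × 0.00151485 = 0.00133307
Normaliser: 0.0387641 + 0.00133307 = 0.0400972
Responsibility of Regime 1: 0.0387641 / 0.0400972 ≈ 0.967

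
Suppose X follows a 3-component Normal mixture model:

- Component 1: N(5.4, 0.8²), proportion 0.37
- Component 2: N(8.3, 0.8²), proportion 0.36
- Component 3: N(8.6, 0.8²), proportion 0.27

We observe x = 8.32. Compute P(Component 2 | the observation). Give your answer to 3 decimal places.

The responsibility of component k is P(Z=k) f_k(x) divided by Σ_j P(Z=j) f_j(x).
Component likelihoods at x = 8.32:
  f_1 = (1/(0.8·√(2π)))·exp(−(8.32−5.4)²/(2·0.8²)) = 0.498678·exp(-6.66125) = 0.000638081
  f_2 = (1/(0.8·√(2π)))·exp(−(8.32−8.3)²/(2·0.8²)) = 0.498678·exp(-0.00031) = 0.498522
  f_3 = (1/(0.8·√(2π)))·exp(−(8.32−8.6)²/(2·0.8²)) = 0.498678·exp(-0.06125) = 0.46905
Prior × likelihood for each component:
  P(Z=1)·f_1 = 0.37 × 0.000638081 = 0.00023609
  P(Z=2)·f_2 = 0.36 × 0.498522 = 0.179468
  P(Z=3)·f_3 = 0.27 × 0.46905 = 0.126644
Sum: 0.00023609 + 0.179468 + 0.126644 = 0.306348
So the posterior for Component 2 is 0.179468 / 0.306348 ≈ 0.586.

0.586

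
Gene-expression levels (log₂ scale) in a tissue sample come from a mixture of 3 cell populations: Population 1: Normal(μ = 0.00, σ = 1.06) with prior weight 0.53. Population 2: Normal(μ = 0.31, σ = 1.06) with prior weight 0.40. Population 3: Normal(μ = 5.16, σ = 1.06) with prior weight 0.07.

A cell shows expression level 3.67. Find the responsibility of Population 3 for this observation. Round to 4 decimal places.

P(component k | x) = w_k·f_k(x) / marginal(x), where marginal(x) = Σ_j w_j·f_j(x).
Component likelihoods at x = 3.67:
  f_1 = 0.00093886
  f_2 = 0.00247613
  f_3 = 0.140135
Prior × likelihood for each component:
  w_1·f_1 = 0.53 × 0.00093886 = 0.000497596
  w_2·f_2 = 0.40 × 0.00247613 = 0.000990451
  w_3·f_3 = 0.07 × 0.140135 = 0.00980946
Evidence: 0.000497596 + 0.000990451 + 0.00980946 = 0.0112975
P(Population 3 | x) = 0.00980946 / 0.0112975 ≈ 0.8683

0.8683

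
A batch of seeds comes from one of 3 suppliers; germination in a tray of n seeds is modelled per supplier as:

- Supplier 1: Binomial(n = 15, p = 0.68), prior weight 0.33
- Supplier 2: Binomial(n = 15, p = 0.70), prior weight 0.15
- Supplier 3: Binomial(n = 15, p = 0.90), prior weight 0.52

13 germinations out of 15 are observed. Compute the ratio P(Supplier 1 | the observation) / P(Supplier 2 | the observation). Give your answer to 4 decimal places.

Posterior odds = (P(Z=i) f_i(x)) / (P(Z=j) f_j(x)); the normalising sum cancels.
Component likelihoods at x = 13 germinations out of 15:
  L_1 = 0.0714669
  L_2 = 0.0915601
  L_3 = 0.266896
Posterior odds = (P(Z=1)·L_1) / (P(Z=2)·L_2) = (0.33·0.0714669) / (0.15·0.0915601) = 0.0235841 / 0.013734 ≈ 1.7172

1.7172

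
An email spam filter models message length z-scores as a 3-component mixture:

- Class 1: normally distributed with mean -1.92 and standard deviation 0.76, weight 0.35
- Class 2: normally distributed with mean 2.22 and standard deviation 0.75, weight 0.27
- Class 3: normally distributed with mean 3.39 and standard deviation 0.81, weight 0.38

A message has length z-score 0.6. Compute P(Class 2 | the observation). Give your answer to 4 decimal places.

0.9177

By Bayes' theorem, P(k | x) = π_k f_k(x) / Σ_j π_j f_j(x).
Normal densities:
  f_1 = (1/(0.76·√(2π)))·exp(−(0.6−-1.92)²/(2·0.76²)) = 0.524924·exp(-5.49723) = 0.0021512
  f_2 = (1/(0.75·√(2π)))·exp(−(0.6−2.22)²/(2·0.75²)) = 0.531923·exp(-2.33280) = 0.0516091
  f_3 = (1/(0.81·√(2π)))·exp(−(0.6−3.39)²/(2·0.81²)) = 0.492521·exp(-5.93210) = 0.00130661
Weight by the priors:
  π_1·f_1 = 0.35 × 0.0021512 = 0.000752918
  π_2·f_2 = 0.27 × 0.0516091 = 0.0139345
  π_3·f_3 = 0.38 × 0.00130661 = 0.000496513
Evidence: 0.000752918 + 0.0139345 + 0.000496513 = 0.0151839
P(Class 2 | data) = 0.0139345 / 0.0151839 ≈ 0.9177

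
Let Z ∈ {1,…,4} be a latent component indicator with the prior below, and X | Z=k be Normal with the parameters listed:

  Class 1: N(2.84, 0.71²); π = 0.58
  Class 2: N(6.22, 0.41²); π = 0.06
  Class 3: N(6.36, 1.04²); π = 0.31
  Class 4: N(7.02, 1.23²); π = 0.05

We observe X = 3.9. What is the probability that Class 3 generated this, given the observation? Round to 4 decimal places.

0.0631

Apply Bayes' rule: the posterior for each component is proportional to its prior times its likelihood at x.
Evaluate each component's likelihood at the observed value:
  p_1 = (1/(0.71·√(2π)))·exp(−(3.9−2.84)²/(2·0.71²)) = 0.561891·exp(-1.11446) = 0.184352
  p_2 = (1/(0.41·√(2π)))·exp(−(3.9−6.22)²/(2·0.41²)) = 0.973030·exp(-16.00952) = 1.08463e-07
  p_3 = (1/(1.04·√(2π)))·exp(−(3.9−6.36)²/(2·1.04²)) = 0.383598·exp(-2.79752) = 0.0233845
  p_4 = (1/(1.23·√(2π)))·exp(−(3.9−7.02)²/(2·1.23²)) = 0.324343·exp(-3.21713) = 0.0129964
Multiply by the mixture weights:
  π_1·p_1 = 0.58 × 0.184352 = 0.106924
  π_2·p_2 = 0.06 × 1.08463e-07 = 6.50777e-09
  π_3·p_3 = 0.31 × 0.0233845 = 0.0072492
  π_4·p_4 = 0.05 × 0.0129964 = 0.000649818
Evidence: 0.106924 + 6.50777e-09 + 0.0072492 + 0.000649818 = 0.114823
P(Class 3 | the observation) ≈ 0.0631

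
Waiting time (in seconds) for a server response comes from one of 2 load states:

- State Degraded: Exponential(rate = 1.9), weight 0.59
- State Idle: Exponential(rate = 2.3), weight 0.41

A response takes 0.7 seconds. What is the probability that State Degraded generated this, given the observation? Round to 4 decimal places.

Apply Bayes' rule: the posterior for each component is proportional to its prior times its likelihood at x.
Component likelihoods at x = 0.7 seconds:
  L_Degraded = 0.502507
  L_Idle = 0.459742
Multiply by the mixture weights:
  P(Z=Degraded)·L_Degraded = 0.59 × 0.502507 = 0.296479
  P(Z=Idle)·L_Idle = 0.41 × 0.459742 = 0.188494
Denominator: 0.296479 + 0.188494 = 0.484973
So the posterior for State Degraded is 0.296479 / 0.484973 ≈ 0.6113.

0.6113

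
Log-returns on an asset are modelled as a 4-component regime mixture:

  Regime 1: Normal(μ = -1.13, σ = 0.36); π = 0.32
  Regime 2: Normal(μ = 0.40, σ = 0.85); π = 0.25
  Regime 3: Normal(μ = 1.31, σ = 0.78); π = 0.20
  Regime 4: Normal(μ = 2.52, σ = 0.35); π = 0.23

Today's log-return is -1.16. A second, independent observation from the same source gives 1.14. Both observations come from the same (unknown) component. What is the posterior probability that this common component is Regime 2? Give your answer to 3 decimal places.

0.954

P(component k | x) = π_k·f_k(x) / marginal(x), where marginal(x) = Σ_j π_j·f_j(x).
Since both observations come from the same component, the likelihood for component k is f_k(x₁)·f_k(x₂).
  f_1 = [1.10433] × [2.57529e-09] = 2.84398e-09
  f_2 = [0.087111] × [0.3213] = 0.0279887
  f_3 = [0.00339869] × [0.49946] = 0.00169751
  f_4 = [1.12505e-24] × [0.000479783] = 5.39777e-28
Multiply by the mixture weights:
  π_1·f_1 = 0.32 × 2.84398e-09 = 9.10073e-10
  π_2·f_2 = 0.25 × 0.0279887 = 0.00699718
  π_3·f_3 = 0.20 × 0.00169751 = 0.000339502
  π_4·f_4 = 0.23 × 5.39777e-28 = 1.24149e-28
Marginal: 9.10073e-10 + 0.00699718 + 0.000339502 + 1.24149e-28 = 0.00733668
So the posterior for Regime 2 is 0.00699718 / 0.00733668 ≈ 0.954.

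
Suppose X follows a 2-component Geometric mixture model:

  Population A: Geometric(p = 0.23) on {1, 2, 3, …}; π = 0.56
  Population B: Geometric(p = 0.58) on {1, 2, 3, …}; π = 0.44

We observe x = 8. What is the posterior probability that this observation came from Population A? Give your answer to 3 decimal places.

By Bayes' theorem, P(k | x) = P(Z=k) f_k(x) / Σ_j P(Z=j) f_j(x).
Component likelihoods at x = 8:
  L_A = 0.23·(1−0.23)^7 = 0.23·0.160485 = 0.0369116
  L_B = 0.58·(1−0.58)^7 = 0.58·0.00230539 = 0.00133713
Weight by the priors:
  P(Z=A)·L_A = 0.56 × 0.0369116 = 0.0206705
  P(Z=B)·L_B = 0.44 × 0.00133713 = 0.000588336
Marginal: 0.0206705 + 0.000588336 = 0.0212588
P(Population A | the observation) ≈ 0.972

0.972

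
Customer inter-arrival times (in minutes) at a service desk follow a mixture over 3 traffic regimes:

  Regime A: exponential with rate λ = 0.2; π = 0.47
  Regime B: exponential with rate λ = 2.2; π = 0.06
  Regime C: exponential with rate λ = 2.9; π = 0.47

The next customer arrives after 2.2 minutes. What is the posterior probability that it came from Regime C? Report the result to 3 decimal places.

P(component k | x) = P(Z=k)·f_k(x) / marginal(x), where marginal(x) = Σ_j P(Z=j)·f_j(x).
Exponential densities:
  p_A = 0.2·e^(−0.2·2.2) = 0.2·e^(−0.4400) = 0.128807
  p_B = 2.2·e^(−2.2·2.2) = 2.2·e^(−4.8400) = 0.0173955
  p_C = 2.9·e^(−2.9·2.2) = 2.9·e^(−6.3800) = 0.00491586
Weight by the priors:
  P(Z=A)·p_A = 0.47 × 0.128807 = 0.0605394
  P(Z=B)·p_B = 0.06 × 0.0173955 = 0.00104373
  P(Z=C)·p_C = 0.47 × 0.00491586 = 0.00231045
Sum: 0.0605394 + 0.00104373 + 0.00231045 = 0.0638936
P(Regime C | the observation) = 0.00231045 / 0.0638936 ≈ 0.036

0.036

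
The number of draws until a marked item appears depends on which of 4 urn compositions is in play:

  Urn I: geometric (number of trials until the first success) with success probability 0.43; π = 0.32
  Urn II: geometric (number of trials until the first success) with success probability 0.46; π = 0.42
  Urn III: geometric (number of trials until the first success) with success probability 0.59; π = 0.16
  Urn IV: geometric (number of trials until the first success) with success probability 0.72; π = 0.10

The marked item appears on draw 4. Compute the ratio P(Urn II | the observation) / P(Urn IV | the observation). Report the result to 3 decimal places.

19.248

Only the two components matter; the odds are (w_i f_i(x)) / (w_j f_j(x)).
Geometric probabilities:
  f_I = 0.43·(1−0.43)^3 = 0.43·0.185193 = 0.079633
  f_II = 0.46·(1−0.46)^3 = 0.46·0.157464 = 0.0724334
  f_III = 0.59·(1−0.59)^3 = 0.59·0.068921 = 0.0406634
  f_IV = 0.72·(1−0.72)^3 = 0.72·0.021952 = 0.0158054
Posterior odds = (w_II·f_II) / (w_IV·f_IV) = (0.42·0.0724334) / (0.10·0.0158054) = 0.030422 / 0.00158054 ≈ 19.248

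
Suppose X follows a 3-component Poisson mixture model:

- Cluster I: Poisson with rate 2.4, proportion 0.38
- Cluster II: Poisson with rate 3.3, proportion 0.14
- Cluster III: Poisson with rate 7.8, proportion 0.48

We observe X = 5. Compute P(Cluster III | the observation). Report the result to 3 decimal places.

0.544

P(component k | x) = π_k·f_k(x) / marginal(x), where marginal(x) = Σ_j π_j·f_j(x).
Poisson probabilities:
  p_I = e^(−2.4)·2.4^5/5! = 0.0601961
  p_II = e^(−3.3)·3.3^5/5! = 0.120286
  p_III = e^(−7.8)·7.8^5/5! = 0.0985814
Multiply by the mixture weights:
  π_I·p_I = 0.38 × 0.0601961 = 0.0228745
  π_II·p_II = 0.14 × 0.120286 = 0.0168401
  π_III·p_III = 0.48 × 0.0985814 = 0.0473191
Sum: 0.0228745 + 0.0168401 + 0.0473191 = 0.0870337
P(Cluster III | data) ≈ 0.544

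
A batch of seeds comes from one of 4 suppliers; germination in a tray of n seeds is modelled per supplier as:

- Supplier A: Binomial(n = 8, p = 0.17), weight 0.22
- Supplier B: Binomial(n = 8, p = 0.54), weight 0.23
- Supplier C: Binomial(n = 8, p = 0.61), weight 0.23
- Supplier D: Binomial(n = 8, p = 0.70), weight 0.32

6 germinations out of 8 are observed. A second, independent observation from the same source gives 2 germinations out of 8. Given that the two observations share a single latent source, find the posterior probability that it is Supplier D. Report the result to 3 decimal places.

The responsibility of component k is P(Z=k) f_k(x) divided by Σ_j P(Z=j) f_j(x).
Since both observations come from the same component, the likelihood for component k is f_k(x₁)·f_k(x₂).
  f_A = [C(8,6)·0.17^6·0.83^2 = 28·2.41376e-05·0.6889 = 0.000465594] × [0.26456] = 0.000123178
  f_B = [C(8,6)·0.54^6·0.46^2 = 28·0.0247949·0.2116 = 0.146905] × [0.0773557] = 0.0113639
  f_C = [C(8,6)·0.61^6·0.39^2 = 28·0.0515204·0.1521 = 0.219415] × [0.0366611] = 0.00804399
  f_D = [C(8,6)·0.70^6·0.30^2 = 28·0.117649·0.09 = 0.296475] × [0.0100019] = 0.00296531
Multiply by the mixture weights:
  P(Z=A)·f_A = 0.22 × 0.000123178 = 2.70991e-05
  P(Z=B)·f_B = 0.23 × 0.0113639 = 0.00261371
  P(Z=C)·f_C = 0.23 × 0.00804399 = 0.00185012
  P(Z=D)·f_D = 0.32 × 0.00296531 = 0.0009489
Evidence: 2.70991e-05 + 0.00261371 + 0.00185012 + 0.0009489 = 0.00543982
P(Supplier D | x₁, x₂) ≈ 0.174

0.174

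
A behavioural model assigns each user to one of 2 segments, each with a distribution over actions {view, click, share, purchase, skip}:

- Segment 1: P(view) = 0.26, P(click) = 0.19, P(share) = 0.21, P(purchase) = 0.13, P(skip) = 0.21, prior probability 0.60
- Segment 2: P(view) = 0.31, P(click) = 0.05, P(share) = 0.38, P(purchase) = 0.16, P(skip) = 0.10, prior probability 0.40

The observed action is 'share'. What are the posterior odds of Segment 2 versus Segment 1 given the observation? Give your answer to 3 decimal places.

1.206

The posterior odds equal the prior odds times the likelihood ratio: (w_i/w_j)·(f_i(x)/f_j(x)).
Component likelihoods at x = 'share':
  L_1 = P(share | comp) = 0.21
  L_2 = P(share | comp) = 0.38
Posterior odds = (w_2·L_2) / (w_1·L_1) = (0.40·0.38) / (0.60·0.21) = 0.152 / 0.126 ≈ 1.206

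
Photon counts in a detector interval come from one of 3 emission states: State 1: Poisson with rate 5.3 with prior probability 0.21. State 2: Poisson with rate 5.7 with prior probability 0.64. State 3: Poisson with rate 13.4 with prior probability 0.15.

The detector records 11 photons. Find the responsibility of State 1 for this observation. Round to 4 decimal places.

0.0877

Posterior ∝ prior × likelihood, so P(k | x) ∝ π_k f_k(x); normalise over all components.
Poisson probabilities:
  L_1 = 0.0115909
  L_2 = 0.0172977
  L_3 = 0.0949404
Weight by the priors:
  π_1·L_1 = 0.21 × 0.0115909 = 0.00243409
  π_2·L_2 = 0.64 × 0.0172977 = 0.0110705
  π_3·L_3 = 0.15 × 0.0949404 = 0.0142411
Sum: 0.00243409 + 0.0110705 + 0.0142411 = 0.0277457
Responsibility of State 1: 0.00243409 / 0.0277457 ≈ 0.0877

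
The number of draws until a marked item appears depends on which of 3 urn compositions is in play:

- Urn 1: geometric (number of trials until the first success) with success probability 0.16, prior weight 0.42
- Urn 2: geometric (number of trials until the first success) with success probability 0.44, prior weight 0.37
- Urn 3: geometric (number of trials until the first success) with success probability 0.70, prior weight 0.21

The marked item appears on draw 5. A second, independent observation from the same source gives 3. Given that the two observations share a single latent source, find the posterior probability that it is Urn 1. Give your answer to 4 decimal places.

0.6232

By Bayes' theorem, P(k | x) = P(Z=k) f_k(x) / Σ_j P(Z=j) f_j(x).
Since both observations come from the same component, the likelihood for component k is f_k(x₁)·f_k(x₂).
  L_1 = [0.16·(1−0.16)^4 = 0.16·0.497871 = 0.0796594] × [0.112896] = 0.00899323
  L_2 = [0.44·(1−0.44)^4 = 0.44·0.098345 = 0.0432718] × [0.137984] = 0.00597081
  L_3 = [0.70·(1−0.70)^4 = 0.70·0.0081 = 0.00567] × [0.063] = 0.00035721
Multiply by the mixture weights:
  P(Z=1)·L_1 = 0.42 × 0.00899323 = 0.00377716
  P(Z=2)·L_2 = 0.37 × 0.00597081 = 0.0022092
  P(Z=3)·L_3 = 0.21 × 0.00035721 = 7.50141e-05
Evidence: 0.00377716 + 0.0022092 + 7.50141e-05 = 0.00606137
So the posterior for Urn 1 is 0.00377716 / 0.00606137 ≈ 0.6232.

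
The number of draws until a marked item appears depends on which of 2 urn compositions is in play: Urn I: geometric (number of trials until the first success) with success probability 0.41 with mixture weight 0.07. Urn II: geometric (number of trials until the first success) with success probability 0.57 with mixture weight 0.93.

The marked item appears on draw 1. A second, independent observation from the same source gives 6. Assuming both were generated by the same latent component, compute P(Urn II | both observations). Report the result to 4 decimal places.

0.8408

P(component k | x) = π_k·f_k(x) / marginal(x), where marginal(x) = Σ_j π_j·f_j(x).
Since both observations come from the same component, the likelihood for component k is f_k(x₁)·f_k(x₂).
  f_I = [0.41] × [0.0293119] = 0.0120179
  f_II = [0.57] × [0.00837948] = 0.0047763
Prior × likelihood for each component:
  π_I·f_I = 0.07 × 0.0120179 = 0.000841251
  π_II·f_II = 0.93 × 0.0047763 = 0.00444196
Marginal: 0.000841251 + 0.00444196 = 0.00528321
P(Urn II | x₁,x₂) = 0.00444196 / 0.00528321 ≈ 0.8408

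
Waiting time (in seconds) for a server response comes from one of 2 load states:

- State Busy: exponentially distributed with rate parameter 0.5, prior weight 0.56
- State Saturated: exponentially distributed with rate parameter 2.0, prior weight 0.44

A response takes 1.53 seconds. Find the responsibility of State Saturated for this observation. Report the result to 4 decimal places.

0.2405

Apply Bayes' rule: the posterior for each component is proportional to its prior times its likelihood at x.
Component likelihoods at x = 1.53 seconds:
  f_Busy = 0.5·e^(−0.5·1.53) = 0.5·e^(−0.7650) = 0.232667
  f_Saturated = 2.0·e^(−2.0·1.53) = 2.0·e^(−3.0600) = 0.0937754
Multiply by the mixture weights:
  π_Busy·f_Busy = 0.56 × 0.232667 = 0.130294
  π_Saturated·f_Saturated = 0.44 × 0.0937754 = 0.0412612
Denominator: 0.130294 + 0.0412612 = 0.171555
P(State Saturated | 1.53 seconds) ≈ 0.2405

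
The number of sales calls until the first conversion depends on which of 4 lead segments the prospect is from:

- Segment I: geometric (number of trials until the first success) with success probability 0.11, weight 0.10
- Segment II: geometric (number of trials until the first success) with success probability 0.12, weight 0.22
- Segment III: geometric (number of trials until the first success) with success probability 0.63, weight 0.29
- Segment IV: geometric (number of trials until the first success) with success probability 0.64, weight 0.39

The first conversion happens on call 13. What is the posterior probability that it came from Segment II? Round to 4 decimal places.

0.6768

Posterior ∝ prior × likelihood, so P(k | x) ∝ π_k f_k(x); normalise over all components.
Component likelihoods at x = 13:
  L_I = 0.11·(1−0.11)^12 = 0.11·0.24699 = 0.0271689
  L_II = 0.12·(1−0.12)^12 = 0.12·0.215671 = 0.0258805
  L_III = 0.63·(1−0.63)^12 = 0.63·6.58295e-06 = 4.14726e-06
  L_IV = 0.64·(1−0.64)^12 = 0.64·4.73838e-06 = 3.03256e-06
Weight by the priors:
  π_I·L_I = 0.10 × 0.0271689 = 0.00271689
  π_II·L_II = 0.22 × 0.0258805 = 0.00569372
  π_III·L_III = 0.29 × 4.14726e-06 = 1.20271e-06
  π_IV·L_IV = 0.39 × 3.03256e-06 = 1.1827e-06
Evidence: 0.00271689 + 0.00569372 + 1.20271e-06 + 1.1827e-06 = 0.008413
So the posterior for Segment II is 0.00569372 / 0.008413 ≈ 0.6768.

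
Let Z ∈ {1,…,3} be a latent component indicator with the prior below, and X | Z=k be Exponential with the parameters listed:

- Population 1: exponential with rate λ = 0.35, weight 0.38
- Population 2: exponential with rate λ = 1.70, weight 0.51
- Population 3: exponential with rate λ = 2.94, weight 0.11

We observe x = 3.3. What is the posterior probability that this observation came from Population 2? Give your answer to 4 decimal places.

0.0704

Apply Bayes' rule: the posterior for each component is proportional to its prior times its likelihood at x.
Exponential densities:
  p_1 = 0.11027
  p_2 = 0.00622382
  p_3 = 0.000179813
Multiply by the mixture weights:
  w_1·p_1 = 0.38 × 0.11027 = 0.0419027
  w_2·p_2 = 0.51 × 0.00622382 = 0.00317415
  w_3·p_3 = 0.11 × 0.000179813 = 1.97795e-05
Marginal: 0.0419027 + 0.00317415 + 1.97795e-05 = 0.0450966
So the posterior for Population 2 is 0.00317415 / 0.0450966 ≈ 0.0704.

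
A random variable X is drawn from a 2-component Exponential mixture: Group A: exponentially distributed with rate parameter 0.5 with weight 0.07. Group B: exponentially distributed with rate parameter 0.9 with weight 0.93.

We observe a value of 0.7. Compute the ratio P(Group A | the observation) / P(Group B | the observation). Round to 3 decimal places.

0.055

Posterior odds = (π_i f_i(x)) / (π_j f_j(x)); the normalising sum cancels.
Evaluate each component's likelihood at the observed value:
  L_A = 0.5·e^(−0.5·0.7) = 0.5·e^(−0.3500) = 0.352344
  L_B = 0.9·e^(−0.9·0.7) = 0.9·e^(−0.6300) = 0.479333
Posterior odds = (π_A·L_A) / (π_B·L_B) = (0.07·0.352344) / (0.93·0.479333) = 0.0246641 / 0.445779 ≈ 0.055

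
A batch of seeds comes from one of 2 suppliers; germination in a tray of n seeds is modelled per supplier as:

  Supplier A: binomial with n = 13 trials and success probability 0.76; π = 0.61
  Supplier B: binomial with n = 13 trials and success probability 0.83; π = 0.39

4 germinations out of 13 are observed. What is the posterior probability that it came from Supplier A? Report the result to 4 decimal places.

0.9608

P(component k | x) = π_k·f_k(x) / marginal(x), where marginal(x) = Σ_j π_j·f_j(x).
Component likelihoods at x = 4 germinations out of 13:
  L_A = 0.000630176
  L_B = 4.02401e-05
Prior × likelihood for each component:
  π_A·L_A = 0.61 × 0.000630176 = 0.000384407
  π_B·L_B = 0.39 × 4.02401e-05 = 1.56936e-05
Evidence: 0.000384407 + 1.56936e-05 = 0.000400101
Responsibility of Supplier A: 0.000384407 / 0.000400101 ≈ 0.9608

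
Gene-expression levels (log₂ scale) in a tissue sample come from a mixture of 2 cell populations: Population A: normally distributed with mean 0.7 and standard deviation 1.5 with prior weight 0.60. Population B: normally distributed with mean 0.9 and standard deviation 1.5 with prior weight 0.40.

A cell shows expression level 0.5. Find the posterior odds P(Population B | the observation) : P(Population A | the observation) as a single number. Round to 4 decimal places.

0.6491

Posterior odds = (π_i f_i(x)) / (π_j f_j(x)); the normalising sum cancels.
Evaluate each component's likelihood at the observed value:
  f_A = (1/(1.5·√(2π)))·exp(−(0.5−0.7)²/(2·1.5²)) = 0.265962·exp(-0.00889) = 0.263608
  f_B = (1/(1.5·√(2π)))·exp(−(0.5−0.9)²/(2·1.5²)) = 0.265962·exp(-0.03556) = 0.256671
0.102668 / 0.158165 ≈ 0.6491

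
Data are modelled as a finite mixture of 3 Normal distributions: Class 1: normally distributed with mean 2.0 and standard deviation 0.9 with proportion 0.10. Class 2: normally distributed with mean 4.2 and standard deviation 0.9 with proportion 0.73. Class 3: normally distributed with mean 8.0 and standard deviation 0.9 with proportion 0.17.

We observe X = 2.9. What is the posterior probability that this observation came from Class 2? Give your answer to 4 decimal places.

P(component k | x) = P(Z=k)·f_k(x) / marginal(x), where marginal(x) = Σ_j P(Z=j)·f_j(x).
Normal densities:
  f_1 = 0.268856
  f_2 = 0.156173
  f_3 = 4.71877e-08
Prior × likelihood for each component:
  P(Z=1)·f_1 = 0.10 × 0.268856 = 0.0268856
  P(Z=2)·f_2 = 0.73 × 0.156173 = 0.114007
  P(Z=3)·f_3 = 0.17 × 4.71877e-08 = 8.0219e-09
Normaliser: 0.0268856 + 0.114007 + 8.0219e-09 = 0.140892
So the posterior for Class 2 is 0.114007 / 0.140892 ≈ 0.8092.

0.8092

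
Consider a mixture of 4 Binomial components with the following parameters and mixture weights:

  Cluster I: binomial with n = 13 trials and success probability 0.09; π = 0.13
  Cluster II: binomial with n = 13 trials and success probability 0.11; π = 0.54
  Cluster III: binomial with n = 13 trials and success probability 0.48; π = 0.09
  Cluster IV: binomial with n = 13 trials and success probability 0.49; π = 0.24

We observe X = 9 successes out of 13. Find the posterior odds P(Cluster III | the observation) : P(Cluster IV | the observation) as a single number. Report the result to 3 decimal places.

Since P(k|x) ∝ π_k f_k(x), the posterior odds are π_i f_i(x) / (π_j f_j(x)).
Evaluate each component's likelihood at the observed value:
  p_I = 1.89957e-07
  p_II = 1.05779e-06
  p_III = 0.0707116
  p_IV = 0.0787683
0.00636404 / 0.0189044 ≈ 0.337

0.337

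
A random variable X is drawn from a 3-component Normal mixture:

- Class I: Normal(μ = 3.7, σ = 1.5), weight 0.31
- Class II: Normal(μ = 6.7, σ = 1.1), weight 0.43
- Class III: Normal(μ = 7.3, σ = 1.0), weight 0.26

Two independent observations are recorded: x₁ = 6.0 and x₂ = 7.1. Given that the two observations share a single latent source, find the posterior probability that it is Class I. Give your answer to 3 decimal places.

0.008

Posterior ∝ prior × likelihood, so P(k | x) ∝ P(Z=k) f_k(x); normalise over all components.
Since both observations come from the same component, the likelihood for component k is f_k(x₁)·f_k(x₂).
  p_I = [0.0820883] × [0.0203781] = 0.00167281
  p_II = [0.296198] × [0.339472] = 0.100551
  p_III = [0.171369] × [0.391043] = 0.0670124
Prior × likelihood for each component:
  P(Z=I)·p_I = 0.31 × 0.00167281 = 0.00051857
  P(Z=II)·p_II = 0.43 × 0.100551 = 0.0432368
  P(Z=III)·p_III = 0.26 × 0.0670124 = 0.0174232
Sum: 0.00051857 + 0.0432368 + 0.0174232 = 0.0611786
P(Class I | x₁, x₂) = 0.00051857 / 0.0611786 ≈ 0.008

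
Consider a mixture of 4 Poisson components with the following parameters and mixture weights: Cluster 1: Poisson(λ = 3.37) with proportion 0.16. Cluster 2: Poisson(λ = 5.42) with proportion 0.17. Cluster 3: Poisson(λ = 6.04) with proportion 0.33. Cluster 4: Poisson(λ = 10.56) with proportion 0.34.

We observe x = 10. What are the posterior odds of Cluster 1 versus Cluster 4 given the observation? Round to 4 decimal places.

0.0068

Posterior odds = (π_i f_i(x)) / (π_j f_j(x)); the normalising sum cancels.
Component likelihoods at x = 10:
  p_1 = 0.00179046
  p_2 = 0.0266903
  p_3 = 0.0424099
  p_4 = 0.123233
Odds = (0.16/0.34) × (0.00179046/0.123233) = 0.470588 × 0.014529 ≈ 0.0068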